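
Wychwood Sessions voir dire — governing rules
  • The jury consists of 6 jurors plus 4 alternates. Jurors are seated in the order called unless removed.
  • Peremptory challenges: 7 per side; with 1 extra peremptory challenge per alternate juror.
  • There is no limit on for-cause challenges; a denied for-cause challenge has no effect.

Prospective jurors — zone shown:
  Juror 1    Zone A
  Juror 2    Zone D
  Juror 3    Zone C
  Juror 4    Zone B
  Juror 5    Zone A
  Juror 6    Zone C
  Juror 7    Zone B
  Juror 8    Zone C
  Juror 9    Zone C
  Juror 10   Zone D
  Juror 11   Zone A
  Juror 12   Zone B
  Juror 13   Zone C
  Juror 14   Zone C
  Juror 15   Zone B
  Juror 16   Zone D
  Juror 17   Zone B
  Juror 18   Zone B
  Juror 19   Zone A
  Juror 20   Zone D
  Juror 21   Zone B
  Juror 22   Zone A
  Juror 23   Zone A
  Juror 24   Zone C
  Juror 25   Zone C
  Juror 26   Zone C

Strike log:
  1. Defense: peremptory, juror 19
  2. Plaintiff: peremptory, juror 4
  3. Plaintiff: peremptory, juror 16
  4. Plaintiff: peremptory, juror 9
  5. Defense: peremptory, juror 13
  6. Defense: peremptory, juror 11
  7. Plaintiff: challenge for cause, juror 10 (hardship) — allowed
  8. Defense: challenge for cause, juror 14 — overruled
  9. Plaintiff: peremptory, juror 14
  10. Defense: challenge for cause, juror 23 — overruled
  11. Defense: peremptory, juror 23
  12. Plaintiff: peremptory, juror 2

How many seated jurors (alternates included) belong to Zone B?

Removed: #2, #4, #9, #10, #11, #13, #14, #16, #19, #23.
Seated (10 incl. alternates): #1, #3, #5, #6, #7, #8, #12, #15, #17, #18.
Of those, in Zone B: #7, #12, #15, #17, #18 → 5.

5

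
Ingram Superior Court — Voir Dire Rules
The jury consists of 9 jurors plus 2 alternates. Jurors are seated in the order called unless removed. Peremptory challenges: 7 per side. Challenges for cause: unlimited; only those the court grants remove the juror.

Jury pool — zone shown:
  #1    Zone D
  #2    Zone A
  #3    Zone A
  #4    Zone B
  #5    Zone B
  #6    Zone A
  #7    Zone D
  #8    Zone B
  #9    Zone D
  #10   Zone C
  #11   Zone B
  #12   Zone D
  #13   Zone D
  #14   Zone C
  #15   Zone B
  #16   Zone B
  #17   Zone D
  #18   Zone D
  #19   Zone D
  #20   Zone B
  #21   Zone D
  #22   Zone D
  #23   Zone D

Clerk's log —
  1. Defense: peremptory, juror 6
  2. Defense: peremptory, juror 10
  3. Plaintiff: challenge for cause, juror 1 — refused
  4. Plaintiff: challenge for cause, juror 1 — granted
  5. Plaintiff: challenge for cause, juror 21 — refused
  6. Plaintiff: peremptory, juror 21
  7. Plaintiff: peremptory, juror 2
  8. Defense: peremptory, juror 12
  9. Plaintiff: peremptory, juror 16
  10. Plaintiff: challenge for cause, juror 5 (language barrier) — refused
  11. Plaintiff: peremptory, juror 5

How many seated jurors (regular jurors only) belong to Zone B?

Removed: #1, #2, #5, #6, #10, #12, #16, #21.
Seated jurors 1–9: #3, #4, #7, #8, #9, #11, #13, #14, #15 (alternates #17, #18 not counted).
Of those, in Zone B: #4, #8, #11, #15 → 4.

4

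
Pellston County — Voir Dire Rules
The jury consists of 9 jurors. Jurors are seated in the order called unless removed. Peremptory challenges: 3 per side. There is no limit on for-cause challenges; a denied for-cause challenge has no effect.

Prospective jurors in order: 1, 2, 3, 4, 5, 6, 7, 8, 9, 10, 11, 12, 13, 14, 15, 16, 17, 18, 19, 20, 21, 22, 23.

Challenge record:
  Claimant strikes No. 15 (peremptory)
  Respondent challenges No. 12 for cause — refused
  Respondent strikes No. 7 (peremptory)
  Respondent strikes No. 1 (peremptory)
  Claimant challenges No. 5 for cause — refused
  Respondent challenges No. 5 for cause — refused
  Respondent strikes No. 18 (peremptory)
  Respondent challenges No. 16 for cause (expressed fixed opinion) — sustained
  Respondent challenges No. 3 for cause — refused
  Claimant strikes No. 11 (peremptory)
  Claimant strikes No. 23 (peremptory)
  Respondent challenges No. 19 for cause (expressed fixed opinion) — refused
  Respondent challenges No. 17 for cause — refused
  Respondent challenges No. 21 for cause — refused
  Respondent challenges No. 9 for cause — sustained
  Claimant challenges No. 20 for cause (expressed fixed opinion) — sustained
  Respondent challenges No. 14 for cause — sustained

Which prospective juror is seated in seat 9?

13

Removed: #1, #7, #9, #11, #14, #15, #16, #18, #20, #23. (#3, #5, #12, #17, #19, #21 stay — for-cause denied.)
Seating in order: seats 1–9 → #2, #3, #4, #5, #6, #8, #10, #12, #13.
So seat 9 is #13.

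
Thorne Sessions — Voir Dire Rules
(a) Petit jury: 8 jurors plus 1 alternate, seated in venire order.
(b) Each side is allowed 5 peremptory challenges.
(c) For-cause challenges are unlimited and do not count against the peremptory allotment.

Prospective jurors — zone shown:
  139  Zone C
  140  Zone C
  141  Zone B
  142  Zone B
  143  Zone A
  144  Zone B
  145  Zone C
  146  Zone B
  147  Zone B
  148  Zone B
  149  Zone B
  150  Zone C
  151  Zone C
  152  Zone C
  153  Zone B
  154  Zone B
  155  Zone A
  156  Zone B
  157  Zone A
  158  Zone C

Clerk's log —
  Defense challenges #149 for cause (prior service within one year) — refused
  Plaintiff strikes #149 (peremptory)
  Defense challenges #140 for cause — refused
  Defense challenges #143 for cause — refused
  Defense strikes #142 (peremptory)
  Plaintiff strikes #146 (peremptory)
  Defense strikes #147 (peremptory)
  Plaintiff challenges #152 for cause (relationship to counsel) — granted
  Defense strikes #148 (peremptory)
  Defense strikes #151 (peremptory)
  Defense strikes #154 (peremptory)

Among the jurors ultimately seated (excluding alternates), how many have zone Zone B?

3

Removed: #142, #146, #147, #148, #149, #151, #152, #154.
Seated jurors 1–8: #139, #140, #141, #143, #144, #145, #150, #153 (alternates #155 not counted).
Of those, in Zone B: #141, #144, #153 → 3.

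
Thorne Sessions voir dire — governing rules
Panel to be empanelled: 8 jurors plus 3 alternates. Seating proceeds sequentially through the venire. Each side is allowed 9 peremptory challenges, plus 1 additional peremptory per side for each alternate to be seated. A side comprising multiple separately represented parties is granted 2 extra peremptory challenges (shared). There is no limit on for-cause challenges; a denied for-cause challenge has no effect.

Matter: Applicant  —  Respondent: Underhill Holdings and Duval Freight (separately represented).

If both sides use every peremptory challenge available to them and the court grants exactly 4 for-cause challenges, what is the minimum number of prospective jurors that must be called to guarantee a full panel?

Seats to fill: 8 + 3 alternates = 11.
Peremptories — Applicant: 9 + 1×3 = 12; Respondent: 9 + 1×3 + 2 = 14; total 26.
For-cause removals: 4.
Minimum venire: 11 + 26 + 4 = 41.

41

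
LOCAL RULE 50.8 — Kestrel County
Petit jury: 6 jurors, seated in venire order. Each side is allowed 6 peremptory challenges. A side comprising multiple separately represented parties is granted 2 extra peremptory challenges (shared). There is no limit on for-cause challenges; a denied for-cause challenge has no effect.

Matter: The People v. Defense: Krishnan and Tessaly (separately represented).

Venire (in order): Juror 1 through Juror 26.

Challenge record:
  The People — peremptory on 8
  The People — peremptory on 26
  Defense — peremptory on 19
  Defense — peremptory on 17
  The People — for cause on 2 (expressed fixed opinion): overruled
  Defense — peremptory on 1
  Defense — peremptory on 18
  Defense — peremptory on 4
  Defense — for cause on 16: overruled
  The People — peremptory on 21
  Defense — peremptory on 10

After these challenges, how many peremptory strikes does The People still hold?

3

The People allotment: 6.
The People peremptories used: #8, #26, #21 — 3 (the for-cause on #2 doesn't count).
Remaining: 6 − 3 = 3.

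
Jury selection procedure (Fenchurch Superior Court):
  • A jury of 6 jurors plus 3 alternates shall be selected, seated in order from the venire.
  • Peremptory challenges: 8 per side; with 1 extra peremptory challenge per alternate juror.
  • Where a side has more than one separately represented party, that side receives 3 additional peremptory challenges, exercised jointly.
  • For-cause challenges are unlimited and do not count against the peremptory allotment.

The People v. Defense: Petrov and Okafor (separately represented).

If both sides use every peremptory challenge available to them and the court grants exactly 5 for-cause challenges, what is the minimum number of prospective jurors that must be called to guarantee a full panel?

39

Seats to fill: 6 + 3 alternates = 9.
Peremptories — The People: 8 + 1×3 = 11; Defense: 8 + 1×3 + 3 = 14; total 25.
For-cause removals: 5.
Minimum venire: 9 + 25 + 5 = 39.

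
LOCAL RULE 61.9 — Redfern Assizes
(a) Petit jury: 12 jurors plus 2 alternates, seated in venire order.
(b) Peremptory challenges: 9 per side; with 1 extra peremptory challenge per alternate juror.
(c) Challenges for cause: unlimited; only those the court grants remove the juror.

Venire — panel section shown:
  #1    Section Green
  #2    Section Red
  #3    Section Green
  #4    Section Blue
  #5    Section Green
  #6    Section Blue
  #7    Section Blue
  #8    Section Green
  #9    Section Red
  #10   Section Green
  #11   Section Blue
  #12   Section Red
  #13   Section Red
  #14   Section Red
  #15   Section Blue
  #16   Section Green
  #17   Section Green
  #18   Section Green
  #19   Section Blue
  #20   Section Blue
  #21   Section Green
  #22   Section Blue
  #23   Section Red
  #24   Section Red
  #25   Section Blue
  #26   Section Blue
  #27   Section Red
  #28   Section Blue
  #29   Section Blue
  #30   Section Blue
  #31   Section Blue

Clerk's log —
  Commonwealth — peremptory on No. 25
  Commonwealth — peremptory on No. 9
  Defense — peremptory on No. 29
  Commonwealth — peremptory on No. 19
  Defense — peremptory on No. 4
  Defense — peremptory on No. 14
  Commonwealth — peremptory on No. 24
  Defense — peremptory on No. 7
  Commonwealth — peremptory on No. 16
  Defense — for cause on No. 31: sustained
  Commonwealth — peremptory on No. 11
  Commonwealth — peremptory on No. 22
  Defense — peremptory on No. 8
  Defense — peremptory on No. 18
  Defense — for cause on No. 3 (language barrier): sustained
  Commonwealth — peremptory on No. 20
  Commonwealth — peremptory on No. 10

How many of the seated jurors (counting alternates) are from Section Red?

Removed: #3, #4, #7, #8, #9, #10, #11, #14, #16, #18, #19, #20, #22, #24, #25, #29, #31.
Seated (14 incl. alternates): #1, #2, #5, #6, #12, #13, #15, #17, #21, #23, #26, #27, #28, #30.
Of those, in Section Red: #2, #12, #13, #23, #27 → 5.

5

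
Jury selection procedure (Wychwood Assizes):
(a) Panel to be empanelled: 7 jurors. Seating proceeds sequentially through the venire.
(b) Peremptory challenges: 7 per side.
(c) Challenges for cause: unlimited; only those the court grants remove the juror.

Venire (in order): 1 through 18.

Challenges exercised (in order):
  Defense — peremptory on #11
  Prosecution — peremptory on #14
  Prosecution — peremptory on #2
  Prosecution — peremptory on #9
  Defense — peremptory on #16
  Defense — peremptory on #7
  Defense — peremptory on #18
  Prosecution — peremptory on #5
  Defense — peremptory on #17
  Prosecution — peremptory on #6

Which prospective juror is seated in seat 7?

13

Removed: #2, #5, #6, #7, #9, #11, #14, #16, #17, #18.
Seating in order: seats 1–7 → #1, #3, #4, #8, #10, #12, #13.
So seat 7 is #13.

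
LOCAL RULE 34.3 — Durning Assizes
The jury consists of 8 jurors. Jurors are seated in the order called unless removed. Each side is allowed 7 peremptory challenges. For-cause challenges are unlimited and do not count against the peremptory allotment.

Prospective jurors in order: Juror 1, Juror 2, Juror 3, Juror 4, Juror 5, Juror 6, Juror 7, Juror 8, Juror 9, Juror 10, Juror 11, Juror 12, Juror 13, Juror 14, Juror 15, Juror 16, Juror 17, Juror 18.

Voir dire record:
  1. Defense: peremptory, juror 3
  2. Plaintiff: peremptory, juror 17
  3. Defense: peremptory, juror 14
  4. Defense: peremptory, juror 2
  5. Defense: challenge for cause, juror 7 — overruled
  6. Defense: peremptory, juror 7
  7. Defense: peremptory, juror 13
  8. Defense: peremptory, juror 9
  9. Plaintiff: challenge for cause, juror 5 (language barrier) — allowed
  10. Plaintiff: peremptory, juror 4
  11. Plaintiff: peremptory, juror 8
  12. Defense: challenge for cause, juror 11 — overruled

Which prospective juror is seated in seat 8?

18

Removed: #2, #3, #4, #5, #7, #8, #9, #13, #14, #17. (#11 stays — for-cause denied.)
Filling seats in venire order through position 8: #1, #6, #10, #11, #12, #15, #16, #18.
So seat 8 is #18.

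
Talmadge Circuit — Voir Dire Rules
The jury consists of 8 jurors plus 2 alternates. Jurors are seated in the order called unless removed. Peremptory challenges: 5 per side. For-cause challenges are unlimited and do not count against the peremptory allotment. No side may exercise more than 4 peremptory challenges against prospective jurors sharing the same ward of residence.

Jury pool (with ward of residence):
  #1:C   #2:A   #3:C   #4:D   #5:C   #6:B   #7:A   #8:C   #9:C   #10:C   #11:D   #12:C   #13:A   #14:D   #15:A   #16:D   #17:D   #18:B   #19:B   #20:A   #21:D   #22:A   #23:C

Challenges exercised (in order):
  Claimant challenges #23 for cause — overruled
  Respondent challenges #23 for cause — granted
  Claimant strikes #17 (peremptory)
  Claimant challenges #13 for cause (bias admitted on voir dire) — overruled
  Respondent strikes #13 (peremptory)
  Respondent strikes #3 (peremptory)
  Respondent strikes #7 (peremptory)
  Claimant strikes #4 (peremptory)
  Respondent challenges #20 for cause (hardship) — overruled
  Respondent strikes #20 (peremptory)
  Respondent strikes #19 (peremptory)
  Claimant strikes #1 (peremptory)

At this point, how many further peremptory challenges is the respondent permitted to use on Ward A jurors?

Respondent peremptories so far: #13, #3, #7, #20, #19 — 5 of 5 used, 0 left overall.
Against Ward A: #13, #7, #20 — 3 used; per-ward cap 4 leaves 1.
Binding limit: min(0, 1) = 0.

0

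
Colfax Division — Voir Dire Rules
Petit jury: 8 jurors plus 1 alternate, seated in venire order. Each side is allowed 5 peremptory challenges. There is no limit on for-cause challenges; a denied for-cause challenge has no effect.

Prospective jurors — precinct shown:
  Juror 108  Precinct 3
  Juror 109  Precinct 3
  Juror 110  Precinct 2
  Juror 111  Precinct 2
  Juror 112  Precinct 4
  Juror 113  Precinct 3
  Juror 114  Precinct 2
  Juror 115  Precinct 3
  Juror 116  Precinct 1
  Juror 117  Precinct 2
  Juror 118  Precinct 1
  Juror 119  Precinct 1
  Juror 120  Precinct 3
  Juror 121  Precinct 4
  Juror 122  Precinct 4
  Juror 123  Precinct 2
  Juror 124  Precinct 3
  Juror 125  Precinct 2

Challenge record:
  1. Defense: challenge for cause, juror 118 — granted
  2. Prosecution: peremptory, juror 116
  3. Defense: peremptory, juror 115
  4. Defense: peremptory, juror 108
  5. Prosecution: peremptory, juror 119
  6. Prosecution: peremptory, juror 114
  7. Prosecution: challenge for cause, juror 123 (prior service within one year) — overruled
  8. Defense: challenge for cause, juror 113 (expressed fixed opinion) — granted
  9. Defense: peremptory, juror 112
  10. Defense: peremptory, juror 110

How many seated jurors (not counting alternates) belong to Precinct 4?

2

Removed: #108, #110, #112, #113, #114, #115, #116, #118, #119.
Seated jurors 1–8: #109, #111, #117, #120, #121, #122, #123, #124 (alternates #125 not counted).
Of those, in Precinct 4: #121, #122 → 2.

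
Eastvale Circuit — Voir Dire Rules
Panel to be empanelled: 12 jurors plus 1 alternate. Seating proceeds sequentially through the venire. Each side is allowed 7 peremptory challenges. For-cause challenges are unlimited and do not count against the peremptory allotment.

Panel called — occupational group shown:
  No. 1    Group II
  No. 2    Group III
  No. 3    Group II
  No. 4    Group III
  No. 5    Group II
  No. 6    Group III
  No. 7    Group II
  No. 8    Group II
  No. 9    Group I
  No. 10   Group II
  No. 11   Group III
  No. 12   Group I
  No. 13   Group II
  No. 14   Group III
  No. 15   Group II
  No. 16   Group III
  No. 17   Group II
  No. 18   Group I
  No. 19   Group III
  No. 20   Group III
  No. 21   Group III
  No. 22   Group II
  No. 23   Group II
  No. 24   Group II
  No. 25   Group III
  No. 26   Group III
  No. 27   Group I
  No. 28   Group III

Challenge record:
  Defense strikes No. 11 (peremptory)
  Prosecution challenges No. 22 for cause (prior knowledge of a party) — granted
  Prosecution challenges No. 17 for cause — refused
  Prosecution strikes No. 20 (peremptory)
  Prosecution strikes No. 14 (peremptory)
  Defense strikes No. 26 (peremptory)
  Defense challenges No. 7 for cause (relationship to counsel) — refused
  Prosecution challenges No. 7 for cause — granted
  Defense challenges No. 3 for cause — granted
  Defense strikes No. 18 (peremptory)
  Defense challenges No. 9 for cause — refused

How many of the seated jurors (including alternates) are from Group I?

Removed: #3, #7, #11, #14, #18, #20, #22, #26.
Seated (13 incl. alternates): #1, #2, #4, #5, #6, #8, #9, #10, #12, #13, #15, #16, #17.
Of those, in Group I: #9, #12 → 2.

2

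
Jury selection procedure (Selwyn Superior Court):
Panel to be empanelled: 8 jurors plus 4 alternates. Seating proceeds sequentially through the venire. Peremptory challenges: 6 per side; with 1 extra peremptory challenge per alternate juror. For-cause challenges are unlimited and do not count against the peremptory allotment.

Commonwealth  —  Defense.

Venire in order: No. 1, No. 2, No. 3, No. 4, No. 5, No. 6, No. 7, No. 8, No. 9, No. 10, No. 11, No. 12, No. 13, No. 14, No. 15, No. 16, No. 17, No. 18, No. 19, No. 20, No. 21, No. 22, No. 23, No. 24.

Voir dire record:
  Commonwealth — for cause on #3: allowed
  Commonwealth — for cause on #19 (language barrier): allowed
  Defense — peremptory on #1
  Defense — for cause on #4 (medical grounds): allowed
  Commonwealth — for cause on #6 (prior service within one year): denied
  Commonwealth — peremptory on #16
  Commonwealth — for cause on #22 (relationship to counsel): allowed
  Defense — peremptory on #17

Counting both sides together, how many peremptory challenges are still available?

17

Commonwealth allotment: 6 base + 1 × 4 alternates = 10. Defense allotment: 6 base + 1 × 4 alternates = 10.
Commonwealth peremptories used: #16 — 1 (for-cause on #3, #19, #6, #22 don't count).
Defense peremptories used: #1, #17 — 2 (the for-cause on #4 doesn't count).
Remaining: (10 − 1) + (10 − 2) = 17.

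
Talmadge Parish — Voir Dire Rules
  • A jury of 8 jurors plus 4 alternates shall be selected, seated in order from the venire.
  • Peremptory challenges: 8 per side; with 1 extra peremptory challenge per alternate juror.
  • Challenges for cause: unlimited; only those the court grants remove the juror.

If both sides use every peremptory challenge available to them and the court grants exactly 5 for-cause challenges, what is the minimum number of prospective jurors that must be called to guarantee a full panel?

41

Seats to fill: 8 + 4 alternates = 12.
Peremptories: 8 + 1×4 = 12 per side × 2 sides = 24.
For-cause removals: 5.
Minimum venire: 12 + 24 + 5 = 41.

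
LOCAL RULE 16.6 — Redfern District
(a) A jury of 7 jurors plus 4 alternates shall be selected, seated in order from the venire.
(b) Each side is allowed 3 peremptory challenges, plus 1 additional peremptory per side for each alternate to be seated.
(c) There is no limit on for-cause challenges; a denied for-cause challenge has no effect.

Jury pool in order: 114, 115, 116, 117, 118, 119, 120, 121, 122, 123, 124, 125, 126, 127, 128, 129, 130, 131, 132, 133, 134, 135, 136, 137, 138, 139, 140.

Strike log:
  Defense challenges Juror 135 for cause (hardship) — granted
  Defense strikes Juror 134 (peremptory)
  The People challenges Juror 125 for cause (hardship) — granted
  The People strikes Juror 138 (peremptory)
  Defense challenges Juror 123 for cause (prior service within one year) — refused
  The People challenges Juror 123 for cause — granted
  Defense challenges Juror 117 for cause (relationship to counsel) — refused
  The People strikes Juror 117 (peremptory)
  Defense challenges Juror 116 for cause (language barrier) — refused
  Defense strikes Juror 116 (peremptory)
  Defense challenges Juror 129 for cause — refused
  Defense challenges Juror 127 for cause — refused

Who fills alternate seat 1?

124

Removed: #116, #117, #123, #125, #134, #135, #138. (#127, #129 stay — for-cause denied.)
Seating in order: seats 1–7 → #114, #115, #118, #119, #120, #121, #122; alternates → #124, #126, #127, #128.
So alternate 1 is #124.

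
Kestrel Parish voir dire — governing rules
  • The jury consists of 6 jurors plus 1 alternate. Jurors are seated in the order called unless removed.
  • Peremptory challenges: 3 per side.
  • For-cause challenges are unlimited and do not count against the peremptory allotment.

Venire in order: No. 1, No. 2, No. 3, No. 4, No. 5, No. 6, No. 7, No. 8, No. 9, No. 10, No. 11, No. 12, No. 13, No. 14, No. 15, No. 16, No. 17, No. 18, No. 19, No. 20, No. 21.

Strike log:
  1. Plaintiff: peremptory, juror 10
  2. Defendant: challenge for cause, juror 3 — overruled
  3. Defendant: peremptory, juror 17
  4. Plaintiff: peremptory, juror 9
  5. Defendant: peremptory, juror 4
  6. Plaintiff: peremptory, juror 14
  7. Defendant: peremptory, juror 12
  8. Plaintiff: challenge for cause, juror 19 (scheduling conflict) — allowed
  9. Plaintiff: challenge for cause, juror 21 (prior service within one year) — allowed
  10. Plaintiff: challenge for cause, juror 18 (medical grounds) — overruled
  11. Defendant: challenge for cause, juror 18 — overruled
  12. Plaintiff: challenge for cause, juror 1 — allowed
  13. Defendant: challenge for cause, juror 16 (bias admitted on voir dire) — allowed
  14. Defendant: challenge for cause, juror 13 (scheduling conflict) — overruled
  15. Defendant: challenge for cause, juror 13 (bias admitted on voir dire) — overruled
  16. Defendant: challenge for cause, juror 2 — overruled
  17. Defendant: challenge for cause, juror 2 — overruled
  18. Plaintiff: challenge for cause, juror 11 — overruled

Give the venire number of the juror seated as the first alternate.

11

Removed: #1, #4, #9, #10, #12, #14, #16, #17, #19, #21. (#2, #3, #11, #13, #18 stay — for-cause denied.)
Filling seats in venire order through position 7: #2, #3, #5, #6, #7, #8, #11.
So alternate 1 is #11.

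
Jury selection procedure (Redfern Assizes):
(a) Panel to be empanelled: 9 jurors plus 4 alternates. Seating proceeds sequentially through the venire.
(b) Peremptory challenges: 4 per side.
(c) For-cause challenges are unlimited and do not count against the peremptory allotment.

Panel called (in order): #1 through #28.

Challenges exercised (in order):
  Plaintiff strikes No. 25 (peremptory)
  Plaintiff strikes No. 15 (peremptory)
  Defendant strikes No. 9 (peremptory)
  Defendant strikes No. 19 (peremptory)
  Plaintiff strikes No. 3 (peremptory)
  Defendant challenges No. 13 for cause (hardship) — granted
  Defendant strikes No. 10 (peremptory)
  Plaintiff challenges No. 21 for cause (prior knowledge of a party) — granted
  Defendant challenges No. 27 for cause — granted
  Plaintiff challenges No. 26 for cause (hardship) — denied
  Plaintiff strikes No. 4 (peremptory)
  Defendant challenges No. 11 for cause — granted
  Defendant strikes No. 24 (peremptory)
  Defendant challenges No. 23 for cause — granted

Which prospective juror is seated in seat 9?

16

Removed: #3, #4, #9, #10, #11, #13, #15, #19, #21, #23, #24, #25, #27. (#26 stays — for-cause denied.)
Seating in order: seats 1–9 → #1, #2, #5, #6, #7, #8, #12, #14, #16; alternates → #17, #18, #20, #22.
So seat 9 is #16.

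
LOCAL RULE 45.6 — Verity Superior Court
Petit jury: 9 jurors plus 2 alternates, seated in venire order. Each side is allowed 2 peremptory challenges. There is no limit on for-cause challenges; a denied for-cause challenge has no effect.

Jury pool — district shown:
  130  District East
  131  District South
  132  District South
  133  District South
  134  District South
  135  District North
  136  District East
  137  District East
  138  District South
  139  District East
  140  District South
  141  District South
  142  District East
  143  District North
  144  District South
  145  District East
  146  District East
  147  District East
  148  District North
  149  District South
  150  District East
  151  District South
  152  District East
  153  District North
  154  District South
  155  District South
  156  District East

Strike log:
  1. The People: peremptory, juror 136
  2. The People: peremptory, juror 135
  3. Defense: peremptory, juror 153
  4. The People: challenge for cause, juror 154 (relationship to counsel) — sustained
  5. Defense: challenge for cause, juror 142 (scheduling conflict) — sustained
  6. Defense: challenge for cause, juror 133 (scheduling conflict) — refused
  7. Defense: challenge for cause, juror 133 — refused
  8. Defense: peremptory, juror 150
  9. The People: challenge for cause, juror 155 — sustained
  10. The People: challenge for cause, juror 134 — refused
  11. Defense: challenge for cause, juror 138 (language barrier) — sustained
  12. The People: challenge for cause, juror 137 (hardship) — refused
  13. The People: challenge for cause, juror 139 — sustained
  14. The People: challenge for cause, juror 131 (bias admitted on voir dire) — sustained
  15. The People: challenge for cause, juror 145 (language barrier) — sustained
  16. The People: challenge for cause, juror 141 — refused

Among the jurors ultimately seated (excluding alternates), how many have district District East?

Removed: #131, #135, #136, #138, #139, #142, #145, #150, #153, #154, #155.
Seated jurors 1–9: #130, #132, #133, #134, #137, #140, #141, #143, #144 (alternates #146, #147 not counted).
Of those, in District East: #130, #137 → 2.

2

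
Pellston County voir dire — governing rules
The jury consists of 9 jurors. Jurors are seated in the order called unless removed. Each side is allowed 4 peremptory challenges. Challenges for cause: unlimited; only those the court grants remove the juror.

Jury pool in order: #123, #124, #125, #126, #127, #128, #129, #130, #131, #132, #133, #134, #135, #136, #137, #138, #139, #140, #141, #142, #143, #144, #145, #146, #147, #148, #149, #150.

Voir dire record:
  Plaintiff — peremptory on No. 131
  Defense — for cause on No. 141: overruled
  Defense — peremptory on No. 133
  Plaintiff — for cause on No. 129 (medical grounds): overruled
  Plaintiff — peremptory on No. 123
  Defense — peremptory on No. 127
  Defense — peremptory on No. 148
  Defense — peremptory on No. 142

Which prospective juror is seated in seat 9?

135

Removed: #123, #127, #131, #133, #142, #148. (#129, #141 stay — for-cause denied.)
Filling seats in venire order through position 9: #124, #125, #126, #128, #129, #130, #132, #134, #135.
So seat 9 is #135.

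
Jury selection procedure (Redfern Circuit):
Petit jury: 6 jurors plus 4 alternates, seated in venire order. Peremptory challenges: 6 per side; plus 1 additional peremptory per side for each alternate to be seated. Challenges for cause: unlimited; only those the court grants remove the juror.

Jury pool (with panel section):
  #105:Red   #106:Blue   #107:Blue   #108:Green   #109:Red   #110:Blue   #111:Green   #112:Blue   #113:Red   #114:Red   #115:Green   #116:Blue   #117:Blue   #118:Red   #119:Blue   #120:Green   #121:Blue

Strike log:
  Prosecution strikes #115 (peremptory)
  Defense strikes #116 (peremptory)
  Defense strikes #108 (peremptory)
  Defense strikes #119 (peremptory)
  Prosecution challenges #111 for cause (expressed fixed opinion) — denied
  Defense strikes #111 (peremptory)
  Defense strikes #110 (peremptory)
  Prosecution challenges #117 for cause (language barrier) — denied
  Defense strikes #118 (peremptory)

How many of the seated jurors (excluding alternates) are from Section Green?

Removed: #108, #110, #111, #115, #116, #118, #119.
Seated jurors 1–6: #105, #106, #107, #109, #112, #113 (alternates #114, #117, #120, #121 not counted).
None of those are in Section Green → 0.

0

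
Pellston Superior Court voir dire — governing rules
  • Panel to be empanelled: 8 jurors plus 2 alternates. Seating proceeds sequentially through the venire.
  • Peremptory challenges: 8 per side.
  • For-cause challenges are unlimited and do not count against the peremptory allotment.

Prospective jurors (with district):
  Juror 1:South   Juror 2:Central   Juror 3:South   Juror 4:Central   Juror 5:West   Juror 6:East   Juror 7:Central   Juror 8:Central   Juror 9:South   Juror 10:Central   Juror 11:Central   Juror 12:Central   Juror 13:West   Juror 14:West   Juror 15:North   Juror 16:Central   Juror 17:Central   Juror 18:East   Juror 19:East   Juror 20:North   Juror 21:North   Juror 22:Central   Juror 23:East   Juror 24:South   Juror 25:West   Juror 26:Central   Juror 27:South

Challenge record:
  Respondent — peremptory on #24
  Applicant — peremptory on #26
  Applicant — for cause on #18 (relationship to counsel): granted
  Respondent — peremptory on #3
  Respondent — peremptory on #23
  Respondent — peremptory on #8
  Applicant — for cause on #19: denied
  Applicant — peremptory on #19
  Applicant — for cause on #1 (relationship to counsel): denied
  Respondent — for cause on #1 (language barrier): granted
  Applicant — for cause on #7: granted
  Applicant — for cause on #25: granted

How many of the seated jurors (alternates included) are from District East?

Removed: #1, #3, #7, #8, #18, #19, #23, #24, #25, #26.
Seated (10 incl. alternates): #2, #4, #5, #6, #9, #10, #11, #12, #13, #14.
Of those, in District East: #6 → 1.

1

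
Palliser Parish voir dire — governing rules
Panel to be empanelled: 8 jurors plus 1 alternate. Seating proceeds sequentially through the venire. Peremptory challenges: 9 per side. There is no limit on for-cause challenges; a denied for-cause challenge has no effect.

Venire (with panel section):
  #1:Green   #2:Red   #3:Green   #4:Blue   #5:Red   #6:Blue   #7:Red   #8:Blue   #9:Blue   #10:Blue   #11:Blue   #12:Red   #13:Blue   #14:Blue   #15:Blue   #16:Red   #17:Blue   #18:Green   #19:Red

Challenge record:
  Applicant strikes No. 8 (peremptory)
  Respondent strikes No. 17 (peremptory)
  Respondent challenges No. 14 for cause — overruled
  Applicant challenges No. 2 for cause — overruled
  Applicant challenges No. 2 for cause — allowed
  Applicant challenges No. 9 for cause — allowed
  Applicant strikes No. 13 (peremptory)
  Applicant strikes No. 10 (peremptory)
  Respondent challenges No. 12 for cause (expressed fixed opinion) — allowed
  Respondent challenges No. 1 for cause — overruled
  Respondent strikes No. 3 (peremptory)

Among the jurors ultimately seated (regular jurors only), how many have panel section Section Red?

Removed: #2, #3, #8, #9, #10, #12, #13, #17.
Seated jurors 1–8: #1, #4, #5, #6, #7, #11, #14, #15 (alternates #16 not counted).
Of those, in Section Red: #5, #7 → 2.

2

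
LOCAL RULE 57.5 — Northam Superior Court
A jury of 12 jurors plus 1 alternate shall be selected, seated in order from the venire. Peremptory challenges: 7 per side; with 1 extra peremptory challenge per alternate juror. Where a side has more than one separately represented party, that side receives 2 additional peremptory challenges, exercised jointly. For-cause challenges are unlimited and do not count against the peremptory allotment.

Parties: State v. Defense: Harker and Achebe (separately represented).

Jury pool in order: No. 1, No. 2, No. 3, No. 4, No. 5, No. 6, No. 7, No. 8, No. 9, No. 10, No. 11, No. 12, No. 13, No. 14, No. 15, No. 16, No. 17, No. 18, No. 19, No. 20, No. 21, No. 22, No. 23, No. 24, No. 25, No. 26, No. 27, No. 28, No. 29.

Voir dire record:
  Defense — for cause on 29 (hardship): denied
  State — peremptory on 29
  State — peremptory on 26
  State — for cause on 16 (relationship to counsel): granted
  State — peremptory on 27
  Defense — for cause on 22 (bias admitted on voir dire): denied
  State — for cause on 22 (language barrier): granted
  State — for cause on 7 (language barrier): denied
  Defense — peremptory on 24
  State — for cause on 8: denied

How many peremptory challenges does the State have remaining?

State allotment: 7 base + 1 × 1 alternate = 8.
State peremptories used: #29, #26, #27 — 3 (for-cause on #16, #22, #7, #8 don't count).
Remaining: 8 − 3 = 5.

5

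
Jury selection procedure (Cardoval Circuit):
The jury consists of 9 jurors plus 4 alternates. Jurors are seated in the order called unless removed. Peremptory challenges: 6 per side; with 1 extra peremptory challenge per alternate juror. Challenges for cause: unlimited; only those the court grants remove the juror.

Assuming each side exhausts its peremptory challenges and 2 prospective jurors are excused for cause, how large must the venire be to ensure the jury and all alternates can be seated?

35

Seats to fill: 9 + 4 alternates = 13.
Peremptories: 6 + 1×4 = 10 per side × 2 sides = 20.
For-cause removals: 2.
Minimum venire: 13 + 20 + 2 = 35.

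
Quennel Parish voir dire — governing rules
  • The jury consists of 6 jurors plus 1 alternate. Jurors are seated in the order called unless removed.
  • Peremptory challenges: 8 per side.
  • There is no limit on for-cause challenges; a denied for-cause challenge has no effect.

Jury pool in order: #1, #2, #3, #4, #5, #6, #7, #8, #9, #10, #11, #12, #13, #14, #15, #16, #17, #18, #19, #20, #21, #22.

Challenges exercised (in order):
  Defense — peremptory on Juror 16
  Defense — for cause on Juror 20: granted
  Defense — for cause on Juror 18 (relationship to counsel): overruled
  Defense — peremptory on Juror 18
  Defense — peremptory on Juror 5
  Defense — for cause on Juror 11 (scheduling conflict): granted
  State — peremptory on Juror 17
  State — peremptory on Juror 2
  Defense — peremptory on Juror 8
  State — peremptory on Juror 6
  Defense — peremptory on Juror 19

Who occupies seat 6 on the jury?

10

Removed: #2, #5, #6, #8, #11, #16, #17, #18, #19, #20.
Seating in order: seats 1–6 → #1, #3, #4, #7, #9, #10; alternates → #12.
So seat 6 is #10.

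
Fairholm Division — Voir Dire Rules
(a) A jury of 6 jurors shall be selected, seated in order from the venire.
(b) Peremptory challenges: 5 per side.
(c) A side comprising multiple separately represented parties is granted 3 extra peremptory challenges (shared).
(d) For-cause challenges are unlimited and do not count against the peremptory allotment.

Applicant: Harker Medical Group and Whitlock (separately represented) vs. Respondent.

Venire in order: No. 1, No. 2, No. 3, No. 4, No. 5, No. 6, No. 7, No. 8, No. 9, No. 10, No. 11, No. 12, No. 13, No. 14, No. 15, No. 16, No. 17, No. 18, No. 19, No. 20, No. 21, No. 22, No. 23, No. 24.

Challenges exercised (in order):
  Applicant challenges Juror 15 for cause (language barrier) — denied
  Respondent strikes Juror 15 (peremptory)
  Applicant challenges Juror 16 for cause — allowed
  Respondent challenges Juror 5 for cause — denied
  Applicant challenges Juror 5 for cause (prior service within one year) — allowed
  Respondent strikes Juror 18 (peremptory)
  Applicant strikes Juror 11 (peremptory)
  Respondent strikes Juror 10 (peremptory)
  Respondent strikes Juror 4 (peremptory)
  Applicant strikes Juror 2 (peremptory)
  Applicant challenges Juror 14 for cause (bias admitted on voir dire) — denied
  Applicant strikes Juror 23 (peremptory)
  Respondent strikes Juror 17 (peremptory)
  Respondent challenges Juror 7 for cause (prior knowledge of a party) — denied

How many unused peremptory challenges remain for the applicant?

Applicant allotment: 5 base + 3 multi-party = 8.
Applicant peremptories used: #11, #2, #23 — 3 (for-cause on #15, #16, #5, #14 don't count).
Remaining: 8 − 3 = 5.

5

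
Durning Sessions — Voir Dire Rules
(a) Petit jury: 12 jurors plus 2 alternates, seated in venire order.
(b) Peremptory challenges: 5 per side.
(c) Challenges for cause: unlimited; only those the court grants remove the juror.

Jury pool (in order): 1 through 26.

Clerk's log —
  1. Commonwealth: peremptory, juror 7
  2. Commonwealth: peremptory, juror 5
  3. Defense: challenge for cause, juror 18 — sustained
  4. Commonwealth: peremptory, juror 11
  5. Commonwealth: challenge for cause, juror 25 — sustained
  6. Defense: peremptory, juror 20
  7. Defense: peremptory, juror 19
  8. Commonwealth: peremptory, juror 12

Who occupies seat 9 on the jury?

13

Removed: #5, #7, #11, #12, #18, #19, #20, #25.
Seating in order: seats 1–12 → #1, #2, #3, #4, #6, #8, #9, #10, #13, #14, #15, #16; alternates → #17, #21.
So seat 9 is #13.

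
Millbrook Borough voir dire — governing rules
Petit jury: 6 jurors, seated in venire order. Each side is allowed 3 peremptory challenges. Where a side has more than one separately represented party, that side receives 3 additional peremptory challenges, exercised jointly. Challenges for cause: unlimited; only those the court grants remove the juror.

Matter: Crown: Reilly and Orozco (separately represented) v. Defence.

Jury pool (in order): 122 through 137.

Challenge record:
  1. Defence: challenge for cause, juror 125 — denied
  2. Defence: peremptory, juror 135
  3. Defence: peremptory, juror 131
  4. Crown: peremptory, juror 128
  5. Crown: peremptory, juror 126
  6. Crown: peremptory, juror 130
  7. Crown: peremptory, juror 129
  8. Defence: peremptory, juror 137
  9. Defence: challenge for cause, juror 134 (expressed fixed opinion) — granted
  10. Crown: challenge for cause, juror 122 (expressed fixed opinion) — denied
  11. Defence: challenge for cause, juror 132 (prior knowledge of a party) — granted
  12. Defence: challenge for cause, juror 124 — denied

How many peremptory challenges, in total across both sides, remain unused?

2

Crown allotment: 3 base + 3 multi-party = 6. Defence allotment: 3.
Crown peremptories used: #128, #126, #130, #129 — 4 (the for-cause on #122 doesn't count).
Defence peremptories used: #135, #131, #137 — 3 (for-cause on #125, #134, #132, #124 don't count).
Remaining: (6 − 4) + (3 − 3) = 2.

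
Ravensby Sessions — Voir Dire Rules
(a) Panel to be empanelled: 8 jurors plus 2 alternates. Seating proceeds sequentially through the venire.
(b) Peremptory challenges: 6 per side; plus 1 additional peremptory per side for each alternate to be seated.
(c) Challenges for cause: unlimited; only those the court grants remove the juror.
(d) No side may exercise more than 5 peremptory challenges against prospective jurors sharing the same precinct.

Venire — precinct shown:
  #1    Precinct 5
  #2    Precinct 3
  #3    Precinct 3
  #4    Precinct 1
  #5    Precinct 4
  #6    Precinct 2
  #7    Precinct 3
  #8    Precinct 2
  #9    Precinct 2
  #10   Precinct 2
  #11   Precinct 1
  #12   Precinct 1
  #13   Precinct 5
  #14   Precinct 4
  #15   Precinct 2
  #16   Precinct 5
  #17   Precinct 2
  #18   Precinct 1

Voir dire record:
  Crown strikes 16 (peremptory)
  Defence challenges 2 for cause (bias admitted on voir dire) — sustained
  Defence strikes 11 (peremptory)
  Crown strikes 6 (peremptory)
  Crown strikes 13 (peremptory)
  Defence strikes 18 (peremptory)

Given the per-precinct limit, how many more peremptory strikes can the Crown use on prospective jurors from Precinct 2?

4

Crown peremptories so far: #16, #6, #13 — 3 of 8 used, 5 left overall.
Against Precinct 2: #6 — 1 used; per-precinct cap 5 leaves 4.
Binding limit: min(5, 4) = 4.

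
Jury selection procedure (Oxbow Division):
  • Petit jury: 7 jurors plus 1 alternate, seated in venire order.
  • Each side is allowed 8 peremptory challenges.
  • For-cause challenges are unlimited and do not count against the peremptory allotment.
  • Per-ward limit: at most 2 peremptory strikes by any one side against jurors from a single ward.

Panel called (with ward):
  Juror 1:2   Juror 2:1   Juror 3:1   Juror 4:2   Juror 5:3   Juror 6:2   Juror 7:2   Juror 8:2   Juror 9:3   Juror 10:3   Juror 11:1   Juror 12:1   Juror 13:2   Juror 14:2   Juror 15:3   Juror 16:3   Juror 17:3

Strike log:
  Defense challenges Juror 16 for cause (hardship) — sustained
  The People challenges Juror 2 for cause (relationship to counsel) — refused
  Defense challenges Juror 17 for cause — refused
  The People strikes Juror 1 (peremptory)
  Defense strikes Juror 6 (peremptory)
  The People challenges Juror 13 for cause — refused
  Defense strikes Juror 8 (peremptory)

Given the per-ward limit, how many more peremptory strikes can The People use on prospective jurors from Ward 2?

The People peremptories so far: #1 — 1 of 8 used, 7 left overall.
Against Ward 2: #1 — 1 used; per-ward cap 2 leaves 1.
Binding limit: min(7, 1) = 1.

1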